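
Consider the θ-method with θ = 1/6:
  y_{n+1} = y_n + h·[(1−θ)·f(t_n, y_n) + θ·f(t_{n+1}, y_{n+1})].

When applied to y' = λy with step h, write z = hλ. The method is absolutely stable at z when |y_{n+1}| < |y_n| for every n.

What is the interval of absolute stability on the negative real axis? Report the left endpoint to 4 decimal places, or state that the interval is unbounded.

On y'=λy, z=hλ:
  y_{n+1} = y_n + z·[5/6·y_n + 1/6·y_{n+1}] ⇒ (1 − 1/6z)y_{n+1} = (1 + 5/6z)y_n
  so R(z) = (1 + 5/6z)/(1 − 1/6z).

Solve |R(x)|<1 on ℝ⁻.
x=-1.32: |R|=0.0820
R=−1: 1+5/6x = −1+1/6x ⇒ -2/3x=2 ⇒ x=2/(-2/3)=-3.0000
Confirm numerically:
  x=-2.835: |R|=0.92530 <1
  x=-2.497: |R|=0.76321 <1
  x=-2.153: |R|=0.58445 <1
  x=-3.371: |R|=1.15836 >1
  x=-3.051: |R|=1.02254 >1
Interval (-3.0000, 0).

z∈(-3.0000,0).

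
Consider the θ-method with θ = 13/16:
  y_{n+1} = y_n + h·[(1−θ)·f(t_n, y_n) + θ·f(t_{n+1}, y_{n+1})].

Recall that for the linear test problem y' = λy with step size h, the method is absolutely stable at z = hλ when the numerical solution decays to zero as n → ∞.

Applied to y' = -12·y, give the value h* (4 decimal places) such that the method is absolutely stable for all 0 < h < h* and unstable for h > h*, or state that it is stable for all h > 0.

On y'=λy, z=hλ:
  y_{n+1} = y_n + z·[3/16·y_n + 13/16·y_{n+1}] ⇒ (1 − 13/16z)y_{n+1} = (1 + 3/16z)y_n
  R(z) = (1 + 3/16z)/(1 − 13/16z).

Solve |R(x)|<1 on ℝ⁻.
x=-1.52: |R|=0.3199
x=-2: |R|=0.2381
x=-10: |R|=0.0959
x=-100: |R|=0.2158
θ=13/16≥1/2 ⇒ |1+3/16x|<|1−13/16x| ∀x<0 ⇒ stable on all of ℝ⁻.

interval (−∞, 0). Any h>0 works for λ=-12.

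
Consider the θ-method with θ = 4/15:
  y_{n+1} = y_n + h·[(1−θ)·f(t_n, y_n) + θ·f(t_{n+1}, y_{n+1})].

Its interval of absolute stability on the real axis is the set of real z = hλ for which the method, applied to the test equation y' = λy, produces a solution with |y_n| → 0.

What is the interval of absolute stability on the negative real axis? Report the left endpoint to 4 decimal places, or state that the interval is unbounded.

z∈(-4.2857,0).

With y'=λy (z=hλ):
  y_{n+1} = y_n + z·[11/15·y_n + 4/15·y_{n+1}] ⇒ (1 − 4/15z)y_{n+1} = (1 + 11/15z)y_n
  ⇒ R(z) = (1 + 11/15z)/(1 − 4/15z).

Find x<0 with |R(x)|<1.
x=-0.6: |R|=0.4828
R=−1: 1+11/15x = −1+4/15x ⇒ -7/15x=2 ⇒ x=2/(-7/15)=-4.2857
Confirm numerically:
  x=-4.159: |R|=0.97196 <1
  x=-3.479: |R|=0.80471 <1
  x=-1.791: |R|=0.21210 <1
  x=-1.764: |R|=0.19967 <1
  x=-4.627: |R|=1.07130 >1
  x=-4.520: |R|=1.04958 >1
  x=-4.392: |R|=1.02284 >1
Stable set (-4.2857, 0).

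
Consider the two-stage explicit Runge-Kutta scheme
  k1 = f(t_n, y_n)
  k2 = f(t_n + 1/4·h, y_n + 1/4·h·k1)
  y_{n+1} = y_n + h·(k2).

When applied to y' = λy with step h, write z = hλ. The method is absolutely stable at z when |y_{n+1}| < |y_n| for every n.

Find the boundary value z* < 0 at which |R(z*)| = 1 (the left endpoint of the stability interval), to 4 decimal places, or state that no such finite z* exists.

Test eqn y'=λy, z=hλ:
  k1=λy_n ⇒ h·k1=z·y_n;  k2=λ(1+1/4z)y_n ⇒ h·k2=z(1+1/4z)y_n
  y_{n+1}/y_n = 1 + z(1+1/4z) = 1 + z + 1/4z²
  so R(z) = 1 + z + 1/4z².

Find x<0 with |R(x)|<1.
x=-1.8: |R|=0.0100
R=1: x+1/4x²=0 ⇒ x=−4=-4.0000; min R=1−1/(4·1/4)=0.0000>−1
Confirm numerically:
  x=-3.295: |R|=0.41926 <1
  x=-3.167: |R|=0.34047 <1
  x=-2.667: |R|=0.11122 <1
  x=-4.415: |R|=1.45806 >1
  x=-4.098: |R|=1.10040 >1
Interval (-4.0000, 0).

left endpoint -4.0000.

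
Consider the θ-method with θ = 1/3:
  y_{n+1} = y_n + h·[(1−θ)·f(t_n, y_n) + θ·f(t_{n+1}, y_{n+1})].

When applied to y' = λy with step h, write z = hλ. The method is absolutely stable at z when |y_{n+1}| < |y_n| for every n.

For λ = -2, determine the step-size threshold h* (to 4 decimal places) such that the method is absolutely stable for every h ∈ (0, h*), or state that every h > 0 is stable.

Test eqn y'=λy, z=hλ:
  y_{n+1} = y_n + z·[2/3·y_n + 1/3·y_{n+1}] ⇒ (1 − 1/3z)y_{n+1} = (1 + 2/3z)y_n
  Hence R(z) = (1 + 2/3z)/(1 − 1/3z).

Find x<0 with |R(x)|<1.
x=-1.62: |R|=0.0519
R=−1: 1+2/3x = −1+1/3x ⇒ -1/3x=2 ⇒ x=2/(-1/3)=-6.0000
Confirm numerically:
  x=-3.832: |R|=0.68267 <1
  x=-3.689: |R|=0.65451 <1
  x=-2.403: |R|=0.33426 <1
  x=-6.570: |R|=1.05956 >1
  x=-6.476: |R|=1.05023 >1
  x=-6.328: |R|=1.03516 >1
Stable set (-6.0000, 0).

(-6.0000,0); λ=-2 ⇒ h* = (6)/2 = 3.0000.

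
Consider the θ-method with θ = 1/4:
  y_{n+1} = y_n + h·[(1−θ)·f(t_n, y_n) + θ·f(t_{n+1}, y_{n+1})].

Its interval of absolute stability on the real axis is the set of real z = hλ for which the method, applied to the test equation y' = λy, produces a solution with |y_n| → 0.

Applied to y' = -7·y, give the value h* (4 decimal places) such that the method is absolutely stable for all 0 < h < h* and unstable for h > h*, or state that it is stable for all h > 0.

Test eqn y'=λy, z=hλ:
  y_{n+1} = y_n + z·[3/4·y_n + 1/4·y_{n+1}] ⇒ (1 − 1/4z)y_{n+1} = (1 + 3/4z)y_n
  R(z) = (1 + 3/4z)/(1 − 1/4z).

Find x<0 with |R(x)|<1.
x=-1.16: |R|=0.1008
R=−1: 1+3/4x = −1+1/4x ⇒ -1/2x=2 ⇒ x=2/(-1/2)=-4.0000
Confirm numerically:
  x=-2.618: |R|=0.58235 <1
  x=-2.616: |R|=0.58162 <1
  x=-2.572: |R|=0.56543 <1
  x=-4.555: |R|=1.12975 >1
  x=-4.078: |R|=1.01931 >1
Interval (-4.0000, 0).

(-4.0000,0); λ=-7 ⇒ h* = (4)/7 = 0.5714.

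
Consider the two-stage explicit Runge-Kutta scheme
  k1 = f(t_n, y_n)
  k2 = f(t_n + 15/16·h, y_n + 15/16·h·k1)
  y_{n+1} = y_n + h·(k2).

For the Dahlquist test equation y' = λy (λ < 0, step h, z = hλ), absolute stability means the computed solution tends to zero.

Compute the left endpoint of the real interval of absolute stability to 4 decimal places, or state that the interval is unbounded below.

Test eqn y'=λy, z=hλ:
  k1=λy_n ⇒ h·k1=z·y_n;  k2=λ(1+15/16z)y_n ⇒ h·k2=z(1+15/16z)y_n
  y_{n+1}/y_n = 1 + z(1+15/16z) = 1 + z + 15/16z²
  ⇒ R(z) = 1 + z + 15/16z².

Need |R(x)|<1, x<0.
x=-1.55: |R|=1.7023
R=1: x+15/16x²=0 ⇒ x=−16/15=-1.0667; min R=1−1/(4·15/16)=0.7333>−1
Confirm numerically:
  x=-0.856: |R|=0.83094 <1
  x=-0.829: |R|=0.81529 <1
  x=-0.486: |R|=0.73543 <1
  x=-1.561: |R|=1.72343 >1
  x=-1.494: |R|=1.59853 >1
Interval (-1.0667, 0).

z* = -1.0667.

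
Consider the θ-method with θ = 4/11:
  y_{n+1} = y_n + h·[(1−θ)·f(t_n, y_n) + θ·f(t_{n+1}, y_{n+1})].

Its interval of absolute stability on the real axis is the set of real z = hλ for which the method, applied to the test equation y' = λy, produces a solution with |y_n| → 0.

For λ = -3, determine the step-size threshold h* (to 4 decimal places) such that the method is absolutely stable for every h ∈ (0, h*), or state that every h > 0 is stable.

(-7.3333,0); λ=-3 ⇒ h* = (22/3)/3 = 2.4444.

Set f=λy, z=hλ:
  y_{n+1} = y_n + z·[7/11·y_n + 4/11·y_{n+1}] ⇒ (1 − 4/11z)y_{n+1} = (1 + 7/11z)y_n
  ⇒ R(z) = (1 + 7/11z)/(1 − 4/11z).

Need |R(x)|<1, x<0.
x=-1.77: |R|=0.0769
R=−1: 1+7/11x = −1+4/11x ⇒ -3/11x=2 ⇒ x=2/(-3/11)=-7.3333
Confirm numerically:
  x=-6.573: |R|=0.93883 <1
  x=-4.108: |R|=0.64727 <1
  x=-3.907: |R|=0.61398 <1
  x=-3.844: |R|=0.60312 <1
  x=-7.482: |R|=1.01090 >1
  x=-7.440: |R|=1.00785 >1
  x=-7.381: |R|=1.00353 >1
So |R|<1 on (-7.3333, 0).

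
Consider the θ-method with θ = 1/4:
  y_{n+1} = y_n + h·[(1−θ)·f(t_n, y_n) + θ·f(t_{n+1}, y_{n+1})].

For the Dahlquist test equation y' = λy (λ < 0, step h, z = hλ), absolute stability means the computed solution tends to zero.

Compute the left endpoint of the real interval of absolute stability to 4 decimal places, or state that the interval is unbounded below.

Test eqn y'=λy, z=hλ:
  y_{n+1} = y_n + z·[3/4·y_n + 1/4·y_{n+1}] ⇒ (1 − 1/4z)y_{n+1} = (1 + 3/4z)y_n
  ⇒ R(z) = (1 + 3/4z)/(1 − 1/4z).

Solve |R(x)|<1 on ℝ⁻.
x=-1.15: |R|=0.1068
R=−1: 1+3/4x = −1+1/4x ⇒ -1/2x=2 ⇒ x=2/(-1/2)=-4.0000
Confirm numerically:
  x=-3.831: |R|=0.95684 <1
  x=-3.380: |R|=0.83198 <1
  x=-2.227: |R|=0.43054 <1
  x=-4.235: |R|=1.05707 >1
  x=-4.177: |R|=1.04329 >1
  x=-4.131: |R|=1.03222 >1
Stable set (-4.0000, 0).

z* = -4.0000.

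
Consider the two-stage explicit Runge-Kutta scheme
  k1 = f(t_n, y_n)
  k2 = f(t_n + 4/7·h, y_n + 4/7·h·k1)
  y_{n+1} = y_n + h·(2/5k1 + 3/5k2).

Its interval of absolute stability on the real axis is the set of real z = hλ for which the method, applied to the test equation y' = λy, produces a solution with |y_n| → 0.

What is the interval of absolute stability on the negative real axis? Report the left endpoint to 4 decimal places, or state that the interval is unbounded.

z∈(-2.9167,0).

With y'=λy (z=hλ):
  k1=λy_n ⇒ h·k1=z·y_n;  k2=λ(1+4/7z)y_n ⇒ h·k2=z(1+4/7z)y_n
  y_{n+1}/y_n = 1 + 2/5z + 3/5z(1+4/7z) = 1 + z + 12/35z²
  ⇒ R(z) = 1 + z + 12/35z².

Boundary: |R(x)|=1, x<0.
x=-1.07: |R|=0.3225
R=1: x+12/35x²=0 ⇒ x=−35/12=-2.9167; min R=1−1/(4·12/35)=0.2708>−1
Confirm numerically:
  x=-2.754: |R|=0.84641 <1
  x=-1.740: |R|=0.29803 <1
  x=-1.587: |R|=0.27651 <1
  x=-3.436: |R|=1.61180 >1
  x=-3.263: |R|=1.38746 >1
So |R|<1 on (-2.9167, 0).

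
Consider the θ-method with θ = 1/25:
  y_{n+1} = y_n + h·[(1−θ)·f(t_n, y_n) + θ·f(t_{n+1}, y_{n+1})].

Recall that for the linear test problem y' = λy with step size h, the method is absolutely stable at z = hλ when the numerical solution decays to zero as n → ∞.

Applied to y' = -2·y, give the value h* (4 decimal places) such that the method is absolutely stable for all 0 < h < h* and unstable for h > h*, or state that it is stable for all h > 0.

(-2.1739,0); λ=-2 ⇒ h* = (50/23)/2 = 1.0870.

On y'=λy, z=hλ:
  y_{n+1} = y_n + z·[24/25·y_n + 1/25·y_{n+1}] ⇒ (1 − 1/25z)y_{n+1} = (1 + 24/25z)y_n
  ⇒ R(z) = (1 + 24/25z)/(1 − 1/25z).

Solve |R(x)|<1 on ℝ⁻.
x=-1.12: |R|=0.0720
R=−1: 1+24/25x = −1+1/25x ⇒ -23/25x=2 ⇒ x=2/(-23/25)=-2.1739
Confirm numerically:
  x=-1.784: |R|=0.66517 <1
  x=-1.584: |R|=0.48962 <1
  x=-1.392: |R|=0.31858 <1
  x=-1.346: |R|=0.27723 <1
  x=-2.741: |R|=1.47017 >1
  x=-2.386: |R|=1.17812 >1
So |R|<1 on (-2.1739, 0).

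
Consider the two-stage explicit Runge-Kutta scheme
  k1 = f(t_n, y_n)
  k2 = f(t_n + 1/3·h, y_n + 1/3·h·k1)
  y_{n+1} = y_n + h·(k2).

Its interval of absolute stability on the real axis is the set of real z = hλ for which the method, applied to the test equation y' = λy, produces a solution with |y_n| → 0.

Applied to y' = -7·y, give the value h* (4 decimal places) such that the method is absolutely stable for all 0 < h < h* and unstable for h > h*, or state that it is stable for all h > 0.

With y'=λy (z=hλ):
  k1=λy_n ⇒ h·k1=z·y_n;  k2=λ(1+1/3z)y_n ⇒ h·k2=z(1+1/3z)y_n
  y_{n+1}/y_n = 1 + z(1+1/3z) = 1 + z + 1/3z²
  Hence R(z) = 1 + z + 1/3z².

Boundary: |R(x)|=1, x<0.
x=-1.24: |R|=0.2725
R=1: x+1/3x²=0 ⇒ x=−3=-3.0000; min R=1−1/(4·1/3)=0.2500>−1
Confirm numerically:
  x=-2.045: |R|=0.34901 <1
  x=-1.729: |R|=0.26748 <1
  x=-1.423: |R|=0.25198 <1
  x=-1.322: |R|=0.26056 <1
  x=-3.525: |R|=1.61687 >1
  x=-3.221: |R|=1.23728 >1
  x=-3.178: |R|=1.18856 >1
Interval (-3.0000, 0).

(-3.0000,0); λ=-7 ⇒ h* = (3)/7 = 0.4286.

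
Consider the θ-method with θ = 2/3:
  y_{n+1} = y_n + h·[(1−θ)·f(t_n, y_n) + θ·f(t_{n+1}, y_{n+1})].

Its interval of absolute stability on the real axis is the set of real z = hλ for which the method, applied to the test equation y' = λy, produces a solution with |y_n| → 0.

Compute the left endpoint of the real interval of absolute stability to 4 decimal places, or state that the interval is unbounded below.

Set f=λy, z=hλ:
  y_{n+1} = y_n + z·[1/3·y_n + 2/3·y_{n+1}] ⇒ (1 − 2/3z)y_{n+1} = (1 + 1/3z)y_n
  ⇒ R(z) = (1 + 1/3z)/(1 − 2/3z).

Boundary: |R(x)|=1, x<0.
x=-1.72: |R|=0.1988
x=-2: |R|=0.1429
x=-10: |R|=0.3043
x=-100: |R|=0.4778
θ=2/3≥1/2 ⇒ |1+1/3x|<|1−2/3x| ∀x<0 ⇒ stable on all of ℝ⁻.

interval (−∞, 0).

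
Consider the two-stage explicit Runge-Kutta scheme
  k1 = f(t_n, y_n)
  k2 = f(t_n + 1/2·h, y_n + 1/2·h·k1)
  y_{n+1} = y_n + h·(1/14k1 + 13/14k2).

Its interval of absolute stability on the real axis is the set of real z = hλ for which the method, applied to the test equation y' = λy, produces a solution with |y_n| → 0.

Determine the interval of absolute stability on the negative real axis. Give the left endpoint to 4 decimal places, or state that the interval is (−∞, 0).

On y'=λy, z=hλ:
  k1=λy_n ⇒ h·k1=z·y_n;  k2=λ(1+1/2z)y_n ⇒ h·k2=z(1+1/2z)y_n
  y_{n+1}/y_n = 1 + 1/14z + 13/14z(1+1/2z) = 1 + z + 13/28z²
  so R(z) = 1 + z + 13/28z².

Need |R(x)|<1, x<0.
x=-0.77: |R|=0.5053
R=1: x+13/28x²=0 ⇒ x=−28/13=-2.1538; min R=1−1/(4·13/28)=0.4615>−1
Confirm numerically:
  x=-2.016: |R|=0.87098 <1
  x=-1.947: |R|=0.81302 <1
  x=-1.692: |R|=0.63719 <1
  x=-2.753: |R|=1.76583 >1
  x=-2.266: |R|=1.11799 >1
  x=-2.257: |R|=1.10809 >1
Stable set (-2.1538, 0).

(-2.1538, 0).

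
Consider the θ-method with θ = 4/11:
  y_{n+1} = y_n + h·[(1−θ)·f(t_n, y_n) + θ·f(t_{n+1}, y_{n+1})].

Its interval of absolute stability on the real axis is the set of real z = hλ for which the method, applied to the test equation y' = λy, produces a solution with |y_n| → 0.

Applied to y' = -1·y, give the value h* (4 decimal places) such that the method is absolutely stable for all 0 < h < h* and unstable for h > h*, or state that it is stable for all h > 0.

On y'=λy, z=hλ:
  y_{n+1} = y_n + z·[7/11·y_n + 4/11·y_{n+1}] ⇒ (1 − 4/11z)y_{n+1} = (1 + 7/11z)y_n
  R(z) = (1 + 7/11z)/(1 − 4/11z).

Find x<0 with |R(x)|<1.
x=-0.36: |R|=0.6817
R=−1: 1+7/11x = −1+4/11x ⇒ -3/11x=2 ⇒ x=2/(-3/11)=-7.3333
Confirm numerically:
  x=-6.410: |R|=0.92440 <1
  x=-4.693: |R|=0.73394 <1
  x=-3.201: |R|=0.47921 <1
  x=-7.765: |R|=1.03079 >1
  x=-7.618: |R|=1.02059 >1
  x=-7.358: |R|=1.00183 >1
Interval (-7.3333, 0).

(-7.3333,0); λ=-1 ⇒ h* = (22/3)/1 = 7.3333.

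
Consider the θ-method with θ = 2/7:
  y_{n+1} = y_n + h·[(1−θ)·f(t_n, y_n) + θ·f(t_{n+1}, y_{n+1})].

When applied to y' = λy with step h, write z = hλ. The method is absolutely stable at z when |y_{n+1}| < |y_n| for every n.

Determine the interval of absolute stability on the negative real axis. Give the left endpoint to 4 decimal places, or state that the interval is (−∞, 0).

(-4.6667, 0).

With y'=λy (z=hλ):
  y_{n+1} = y_n + z·[5/7·y_n + 2/7·y_{n+1}] ⇒ (1 − 2/7z)y_{n+1} = (1 + 5/7z)y_n
  ⇒ R(z) = (1 + 5/7z)/(1 − 2/7z).

Need |R(x)|<1, x<0.
x=-0.3: |R|=0.7237
R=−1: 1+5/7x = −1+2/7x ⇒ -3/7x=2 ⇒ x=2/(-3/7)=-4.6667
Confirm numerically:
  x=-4.246: |R|=0.91854 <1
  x=-3.543: |R|=0.76068 <1
  x=-2.702: |R|=0.52483 <1
  x=-2.541: |R|=0.47219 <1
  x=-5.252: |R|=1.10032 >1
  x=-5.090: |R|=1.07392 >1
  x=-4.820: |R|=1.02764 >1
So |R|<1 on (-4.6667, 0).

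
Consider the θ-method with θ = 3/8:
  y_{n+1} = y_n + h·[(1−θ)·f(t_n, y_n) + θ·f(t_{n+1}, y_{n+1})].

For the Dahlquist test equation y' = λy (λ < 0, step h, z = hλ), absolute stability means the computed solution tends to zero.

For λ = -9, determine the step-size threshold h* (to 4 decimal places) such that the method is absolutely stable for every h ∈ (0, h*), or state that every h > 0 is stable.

(-8.0000,0); λ=-9 ⇒ h* = (8)/9 = 0.8889.

Set f=λy, z=hλ:
  y_{n+1} = y_n + z·[5/8·y_n + 3/8·y_{n+1}] ⇒ (1 − 3/8z)y_{n+1} = (1 + 5/8z)y_n
  ⇒ R(z) = (1 + 5/8z)/(1 − 3/8z).

Find x<0 with |R(x)|<1.
x=-0.42: |R|=0.6371
R=−1: 1+5/8x = −1+3/8x ⇒ -1/4x=2 ⇒ x=2/(-1/4)=-8.0000
Confirm numerically:
  x=-7.390: |R|=0.95956 <1
  x=-5.328: |R|=0.77718 <1
  x=-3.797: |R|=0.56650 <1
  x=-3.507: |R|=0.51482 <1
  x=-8.360: |R|=1.02177 >1
  x=-8.303: |R|=1.01841 >1
  x=-8.124: |R|=1.00766 >1
So |R|<1 on (-8.0000, 0).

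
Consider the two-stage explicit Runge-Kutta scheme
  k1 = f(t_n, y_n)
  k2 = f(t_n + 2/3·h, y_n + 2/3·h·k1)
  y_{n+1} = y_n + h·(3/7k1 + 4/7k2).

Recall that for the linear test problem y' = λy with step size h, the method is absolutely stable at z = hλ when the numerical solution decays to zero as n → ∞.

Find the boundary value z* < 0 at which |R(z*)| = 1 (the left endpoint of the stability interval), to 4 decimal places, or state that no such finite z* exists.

On y'=λy, z=hλ:
  k1=λy_n ⇒ h·k1=z·y_n;  k2=λ(1+2/3z)y_n ⇒ h·k2=z(1+2/3z)y_n
  y_{n+1}/y_n = 1 + 3/7z + 4/7z(1+2/3z) = 1 + z + 8/21z²
  R(z) = 1 + z + 8/21z².

Boundary: |R(x)|=1, x<0.
x=-0.31: |R|=0.7266
R=1: x+8/21x²=0 ⇒ x=−21/8=-2.6250; min R=1−1/(4·8/21)=0.3438>−1
Confirm numerically:
  x=-2.436: |R|=0.82461 <1
  x=-1.580: |R|=0.37101 <1
  x=-1.384: |R|=0.34570 <1
  x=-2.786: |R|=1.17087 >1
  x=-2.736: |R|=1.11569 >1
  x=-2.726: |R|=1.10489 >1
So |R|<1 on (-2.6250, 0).

left endpoint -2.6250.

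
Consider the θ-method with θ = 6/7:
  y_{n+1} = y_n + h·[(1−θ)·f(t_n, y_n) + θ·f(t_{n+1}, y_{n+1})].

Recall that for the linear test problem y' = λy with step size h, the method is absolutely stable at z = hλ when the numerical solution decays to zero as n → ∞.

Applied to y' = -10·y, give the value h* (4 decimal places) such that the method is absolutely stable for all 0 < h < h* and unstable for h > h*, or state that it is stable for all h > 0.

With y'=λy (z=hλ):
  y_{n+1} = y_n + z·[1/7·y_n + 6/7·y_{n+1}] ⇒ (1 − 6/7z)y_{n+1} = (1 + 1/7z)y_n
  so R(z) = (1 + 1/7z)/(1 − 6/7z).

Solve |R(x)|<1 on ℝ⁻.
x=-0.78: |R|=0.5325
x=-2: |R|=0.2632
x=-10: |R|=0.0448
x=-100: |R|=0.1532
θ=6/7≥1/2 ⇒ |1+1/7x|<|1−6/7x| ∀x<0 ⇒ unbounded interval.

interval (−∞, 0). Any h>0 works for λ=-10.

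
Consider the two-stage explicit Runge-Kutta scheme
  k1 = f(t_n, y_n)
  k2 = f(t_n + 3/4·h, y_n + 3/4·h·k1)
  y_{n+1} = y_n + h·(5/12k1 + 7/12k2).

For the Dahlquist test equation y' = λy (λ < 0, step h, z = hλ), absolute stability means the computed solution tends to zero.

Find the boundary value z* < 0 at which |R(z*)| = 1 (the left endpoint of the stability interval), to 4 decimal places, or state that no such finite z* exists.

With y'=λy (z=hλ):
  k1=λy_n ⇒ h·k1=z·y_n;  k2=λ(1+3/4z)y_n ⇒ h·k2=z(1+3/4z)y_n
  y_{n+1}/y_n = 1 + 5/12z + 7/12z(1+3/4z) = 1 + z + 7/16z²
  R(z) = 1 + z + 7/16z².

Find x<0 with |R(x)|<1.
x=-1.72: |R|=0.5743
R=1: x+7/16x²=0 ⇒ x=−16/7=-2.2857; min R=1−1/(4·7/16)=0.4286>−1
Confirm numerically:
  x=-1.855: |R|=0.65045 <1
  x=-1.809: |R|=0.62271 <1
  x=-1.773: |R|=0.60229 <1
  x=-2.701: |R|=1.49074 >1
  x=-2.576: |R|=1.32715 >1
Interval (-2.2857, 0).

z* = -2.2857.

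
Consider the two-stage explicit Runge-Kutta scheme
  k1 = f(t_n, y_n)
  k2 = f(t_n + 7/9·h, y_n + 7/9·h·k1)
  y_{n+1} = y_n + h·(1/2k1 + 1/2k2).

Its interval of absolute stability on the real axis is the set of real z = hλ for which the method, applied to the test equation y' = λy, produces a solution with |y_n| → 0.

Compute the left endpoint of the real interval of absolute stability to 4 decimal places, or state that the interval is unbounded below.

left endpoint -2.5714.

On y'=λy, z=hλ:
  k1=λy_n ⇒ h·k1=z·y_n;  k2=λ(1+7/9z)y_n ⇒ h·k2=z(1+7/9z)y_n
  y_{n+1}/y_n = 1 + 1/2z + 1/2z(1+7/9z) = 1 + z + 7/18z²
  Hence R(z) = 1 + z + 7/18z².

Boundary: |R(x)|=1, x<0.
x=-0.37: |R|=0.6832
R=1: x+7/18x²=0 ⇒ x=−18/7=-2.5714; min R=1−1/(4·7/18)=0.3571>−1
Confirm numerically:
  x=-1.490: |R|=0.37337 <1
  x=-1.257: |R|=0.35746 <1
  x=-1.122: |R|=0.36757 <1
  x=-3.117: |R|=1.66132 >1
  x=-2.730: |R|=1.16835 >1
  x=-2.657: |R|=1.08842 >1
Interval (-2.5714, 0).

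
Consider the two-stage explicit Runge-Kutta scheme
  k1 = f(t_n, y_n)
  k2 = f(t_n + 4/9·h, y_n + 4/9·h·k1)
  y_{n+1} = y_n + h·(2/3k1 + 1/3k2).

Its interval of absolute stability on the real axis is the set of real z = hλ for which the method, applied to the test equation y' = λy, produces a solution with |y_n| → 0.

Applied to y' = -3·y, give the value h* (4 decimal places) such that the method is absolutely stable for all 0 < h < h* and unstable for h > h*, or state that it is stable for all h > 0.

Test eqn y'=λy, z=hλ:
  k1=λy_n ⇒ h·k1=z·y_n;  k2=λ(1+4/9z)y_n ⇒ h·k2=z(1+4/9z)y_n
  y_{n+1}/y_n = 1 + 2/3z + 1/3z(1+4/9z) = 1 + z + 4/27z²
  ⇒ R(z) = 1 + z + 4/27z².

Find x<0 with |R(x)|<1.
x=-0.93: |R|=0.1981
R=1: x+4/27x²=0 ⇒ x=−27/4=-6.7500; min R=1−1/(4·4/27)=-0.6875>−1
Confirm numerically:
  x=-5.648: |R|=0.07791 <1
  x=-4.913: |R|=0.33706 <1
  x=-4.003: |R|=0.62907 <1
  x=-7.208: |R|=1.48908 >1
  x=-7.063: |R|=1.32751 >1
  x=-6.887: |R|=1.13978 >1
Stable set (-6.7500, 0).

(-6.7500,0); λ=-3 ⇒ h* = (27/4)/3 = 2.2500.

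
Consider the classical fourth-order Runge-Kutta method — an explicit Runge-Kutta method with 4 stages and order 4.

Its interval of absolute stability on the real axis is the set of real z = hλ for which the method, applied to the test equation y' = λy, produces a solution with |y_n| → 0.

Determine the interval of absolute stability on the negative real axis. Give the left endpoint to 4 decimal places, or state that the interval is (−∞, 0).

(-2.7853, 0).

Test eqn y'=λy, z=hλ:
  order 4, 4-stage ⇒ R(z)=1+z+z^2/2+z^3/6+z^4/24
  (e.g. R(-0.46)=0.63144, |R|=0.63144)

Need |R(x)|<1, x<0.
x=-0.46: |R|=0.6314
|R(-2.79)|=1.0071 |R(-1.7)|=0.2742 |R(-1.14)|=0.3332
Bisect:
  x_lo=-3.6225 |R|=3.1911  x_hi=-0.3609 |R|=0.6971
  mid=-1.99169 |R|=0.33060 →hi
  mid=-2.80710 |R|=1.03338 →lo
  mid=-2.39940 |R|=0.55790 →hi
  mid=-2.60325 |R|=0.75848 →hi
  mid=-2.70517 |R|=0.88577 →hi
  mid=-2.75614 |R|=0.95692 →hi
  mid=-2.78162 |R|=0.99447 →hi
  ...
  [-2.78540,-2.78520] ⇒ x*=-2.7853
Interval (-2.7853, 0).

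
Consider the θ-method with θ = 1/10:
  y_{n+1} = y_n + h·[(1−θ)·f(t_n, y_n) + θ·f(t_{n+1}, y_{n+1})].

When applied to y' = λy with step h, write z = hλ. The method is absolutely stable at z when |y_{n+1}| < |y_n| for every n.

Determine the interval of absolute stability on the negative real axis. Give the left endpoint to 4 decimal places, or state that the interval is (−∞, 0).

z∈(-2.5000,0).

On y'=λy, z=hλ:
  y_{n+1} = y_n + z·[9/10·y_n + 1/10·y_{n+1}] ⇒ (1 − 1/10z)y_{n+1} = (1 + 9/10z)y_n
  R(z) = (1 + 9/10z)/(1 − 1/10z).

Find x<0 with |R(x)|<1.
x=-1.04: |R|=0.0580
R=−1: 1+9/10x = −1+1/10x ⇒ -4/5x=2 ⇒ x=2/(-4/5)=-2.5000
Confirm numerically:
  x=-2.331: |R|=0.89036 <1
  x=-2.199: |R|=0.80261 <1
  x=-1.849: |R|=0.56047 <1
  x=-1.199: |R|=0.07063 <1
  x=-3.040: |R|=1.33129 >1
  x=-2.894: |R|=1.24445 >1
So |R|<1 on (-2.5000, 0).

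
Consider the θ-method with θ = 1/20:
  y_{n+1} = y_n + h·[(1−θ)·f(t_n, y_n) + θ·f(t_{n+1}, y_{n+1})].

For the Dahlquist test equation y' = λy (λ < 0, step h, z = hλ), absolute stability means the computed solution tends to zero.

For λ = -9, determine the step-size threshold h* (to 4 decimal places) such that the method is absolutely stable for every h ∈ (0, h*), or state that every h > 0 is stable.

(-2.2222,0); λ=-9 ⇒ h* = (20/9)/9 = 0.2469.

With y'=λy (z=hλ):
  y_{n+1} = y_n + z·[19/20·y_n + 1/20·y_{n+1}] ⇒ (1 − 1/20z)y_{n+1} = (1 + 19/20z)y_n
  so R(z) = (1 + 19/20z)/(1 − 1/20z).

Need |R(x)|<1, x<0.
x=-1.55: |R|=0.4385
R=−1: 1+19/20x = −1+1/20x ⇒ -9/10x=2 ⇒ x=2/(-9/10)=-2.2222
Confirm numerically:
  x=-1.993: |R|=0.81239 <1
  x=-1.808: |R|=0.65811 <1
  x=-1.601: |R|=0.48234 <1
  x=-1.016: |R|=0.03312 <1
  x=-2.643: |R|=1.33450 >1
  x=-2.351: |R|=1.10371 >1
  x=-2.334: |R|=1.09009 >1
Interval (-2.2222, 0).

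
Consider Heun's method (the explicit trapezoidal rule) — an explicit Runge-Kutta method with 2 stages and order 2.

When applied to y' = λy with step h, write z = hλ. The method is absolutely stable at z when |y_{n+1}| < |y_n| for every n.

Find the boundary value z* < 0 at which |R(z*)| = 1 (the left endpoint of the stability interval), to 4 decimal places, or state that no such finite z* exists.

left endpoint -2.0000.

With y'=λy (z=hλ):
  order 2, 2-stage ⇒ R(z)=1+z+z^2/2
  (e.g. R(-0.82)=0.51620, |R|=0.51620)

Solve |R(x)|<1 on ℝ⁻.
x=-0.82: |R|=0.5162
|R(-1.22)|=0.5242 |R(-1.03)|=0.5005 |R(-0.58)|=0.5882
Bisect:
  x_lo=-2.5569 |R|=1.7119  x_hi=-0.0652 |R|=0.9369
  mid=-1.31101 |R|=0.54836 →hi
  mid=-1.93393 |R|=0.93612 →hi
  mid=-2.24539 |R|=1.27550 →lo
  mid=-2.08966 |R|=1.09368 →lo
  mid=-2.01180 |R|=1.01187 →lo
  mid=-1.97287 |R|=0.97323 →hi
  mid=-1.99233 |R|=0.99236 →hi
  mid=-2.00206 |R|=1.00207 →lo
  mid=-1.99720 |R|=0.99720 →hi
  ...
  [-2.00009,-1.99994] ⇒ x*=-2.0000
Stable set (-2.0000, 0).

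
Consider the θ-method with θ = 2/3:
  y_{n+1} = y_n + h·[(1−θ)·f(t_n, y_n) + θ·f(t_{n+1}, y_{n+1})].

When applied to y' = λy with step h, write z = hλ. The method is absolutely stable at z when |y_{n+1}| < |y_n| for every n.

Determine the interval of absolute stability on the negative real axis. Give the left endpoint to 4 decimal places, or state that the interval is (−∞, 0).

(−∞, 0) — no finite endpoint.

With y'=λy (z=hλ):
  y_{n+1} = y_n + z·[1/3·y_n + 2/3·y_{n+1}] ⇒ (1 − 2/3z)y_{n+1} = (1 + 1/3z)y_n
  so R(z) = (1 + 1/3z)/(1 − 2/3z).

Find x<0 with |R(x)|<1.
x=-1.08: |R|=0.3721
x=-2: |R|=0.1429
x=-10: |R|=0.3043
x=-100: |R|=0.4778
θ=2/3≥1/2 ⇒ |1+1/3x|<|1−2/3x| ∀x<0 ⇒ unbounded interval.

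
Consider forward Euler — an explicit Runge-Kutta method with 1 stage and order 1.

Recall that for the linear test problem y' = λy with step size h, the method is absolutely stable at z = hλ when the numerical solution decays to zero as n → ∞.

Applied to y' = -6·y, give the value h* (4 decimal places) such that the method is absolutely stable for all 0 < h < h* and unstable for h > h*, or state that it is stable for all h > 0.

Set f=λy, z=hλ:
  order 1, 1-stage ⇒ R(z)=1+z
  (e.g. R(-1.3)=-0.30000, |R|=0.30000)

Solve |R(x)|<1 on ℝ⁻.
x=-1.3: |R|=0.3000
|R(-2.14)|=1.1400 |R(-1.5)|=0.5000 |R(-0.89)|=0.1100
Bisect:
  x_lo=-2.8383 |R|=1.8383  x_hi=-0.1525 |R|=0.8475
  mid=-1.49537 |R|=0.49537 →hi
  mid=-2.16683 |R|=1.16683 →lo
  mid=-1.83110 |R|=0.83110 →hi
  mid=-1.99897 |R|=0.99897 →hi
  mid=-2.08290 |R|=1.08290 →lo
  mid=-2.04094 |R|=1.04094 →lo
  mid=-2.01995 |R|=1.01995 →lo
  mid=-2.00946 |R|=1.00946 →lo
  mid=-2.00421 |R|=1.00421 →lo
  mid=-2.00159 |R|=1.00159 →lo
  ...
  [-2.00012,-1.99995] ⇒ x*=-2.0000
Stable set (-2.0000, 0).

(-2.0000,0); λ=-6 ⇒ h* = 0.3333.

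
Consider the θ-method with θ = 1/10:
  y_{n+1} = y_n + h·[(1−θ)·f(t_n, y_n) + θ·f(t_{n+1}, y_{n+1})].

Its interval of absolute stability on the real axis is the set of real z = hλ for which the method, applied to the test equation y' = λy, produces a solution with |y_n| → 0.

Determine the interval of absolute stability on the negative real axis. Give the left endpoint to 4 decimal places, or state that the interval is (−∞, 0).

Test eqn y'=λy, z=hλ:
  y_{n+1} = y_n + z·[9/10·y_n + 1/10·y_{n+1}] ⇒ (1 − 1/10z)y_{n+1} = (1 + 9/10z)y_n
  ⇒ R(z) = (1 + 9/10z)/(1 − 1/10z).

Solve |R(x)|<1 on ℝ⁻.
x=-1.15: |R|=0.0314
R=−1: 1+9/10x = −1+1/10x ⇒ -4/5x=2 ⇒ x=2/(-4/5)=-2.5000
Confirm numerically:
  x=-1.773: |R|=0.50599 <1
  x=-1.696: |R|=0.45007 <1
  x=-1.685: |R|=0.44202 <1
  x=-1.637: |R|=0.40672 <1
  x=-3.094: |R|=1.36291 >1
  x=-3.008: |R|=1.31242 >1
Stable set (-2.5000, 0).

(-2.5000, 0).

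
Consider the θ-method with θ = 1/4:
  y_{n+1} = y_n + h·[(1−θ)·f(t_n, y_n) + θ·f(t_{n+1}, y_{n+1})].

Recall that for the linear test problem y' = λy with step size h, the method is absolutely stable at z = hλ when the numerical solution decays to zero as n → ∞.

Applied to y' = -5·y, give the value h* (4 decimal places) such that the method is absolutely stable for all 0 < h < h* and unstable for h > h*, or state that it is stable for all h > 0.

Set f=λy, z=hλ:
  y_{n+1} = y_n + z·[3/4·y_n + 1/4·y_{n+1}] ⇒ (1 − 1/4z)y_{n+1} = (1 + 3/4z)y_n
  so R(z) = (1 + 3/4z)/(1 − 1/4z).

Boundary: |R(x)|=1, x<0.
x=-0.79: |R|=0.3403
R=−1: 1+3/4x = −1+1/4x ⇒ -1/2x=2 ⇒ x=2/(-1/2)=-4.0000
Confirm numerically:
  x=-2.161: |R|=0.40302 <1
  x=-2.095: |R|=0.37490 <1
  x=-1.704: |R|=0.19495 <1
  x=-1.603: |R|=0.14439 <1
  x=-4.575: |R|=1.13411 >1
  x=-4.207: |R|=1.05044 >1
Interval (-4.0000, 0).

(-4.0000,0); λ=-5 ⇒ h* = (4)/5 = 0.8000.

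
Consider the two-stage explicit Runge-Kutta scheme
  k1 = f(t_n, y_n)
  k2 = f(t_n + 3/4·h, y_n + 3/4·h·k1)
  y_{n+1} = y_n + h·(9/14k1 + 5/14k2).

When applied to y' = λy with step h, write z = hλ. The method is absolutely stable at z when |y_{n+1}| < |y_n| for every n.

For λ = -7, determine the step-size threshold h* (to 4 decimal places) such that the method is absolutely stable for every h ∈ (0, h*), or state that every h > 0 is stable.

(-3.7333,0); λ=-7 ⇒ h* = (56/15)/7 = 0.5333.

Set f=λy, z=hλ:
  k1=λy_n ⇒ h·k1=z·y_n;  k2=λ(1+3/4z)y_n ⇒ h·k2=z(1+3/4z)y_n
  y_{n+1}/y_n = 1 + 9/14z + 5/14z(1+3/4z) = 1 + z + 15/56z²
  R(z) = 1 + z + 15/56z².

Need |R(x)|<1, x<0.
x=-0.4: |R|=0.6429
R=1: x+15/56x²=0 ⇒ x=−56/15=-3.7333; min R=1−1/(4·15/56)=0.0667>−1
Confirm numerically:
  x=-3.580: |R|=0.85296 <1
  x=-2.992: |R|=0.40587 <1
  x=-2.740: |R|=0.27096 <1
  x=-1.675: |R|=0.07651 <1
  x=-4.241: |R|=1.57670 >1
  x=-4.010: |R|=1.29717 >1
  x=-3.988: |R|=1.27204 >1
Stable set (-3.7333, 0).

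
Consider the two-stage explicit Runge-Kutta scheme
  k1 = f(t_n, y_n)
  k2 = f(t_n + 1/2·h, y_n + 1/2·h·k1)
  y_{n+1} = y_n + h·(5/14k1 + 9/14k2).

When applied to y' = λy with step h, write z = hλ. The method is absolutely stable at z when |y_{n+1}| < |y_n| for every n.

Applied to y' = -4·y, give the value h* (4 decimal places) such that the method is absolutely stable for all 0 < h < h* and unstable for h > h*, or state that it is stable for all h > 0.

On y'=λy, z=hλ:
  k1=λy_n ⇒ h·k1=z·y_n;  k2=λ(1+1/2z)y_n ⇒ h·k2=z(1+1/2z)y_n
  y_{n+1}/y_n = 1 + 5/14z + 9/14z(1+1/2z) = 1 + z + 9/28z²
  Hence R(z) = 1 + z + 9/28z².

Solve |R(x)|<1 on ℝ⁻.
x=-0.36: |R|=0.6817
R=1: x+9/28x²=0 ⇒ x=−28/9=-3.1111; min R=1−1/(4·9/28)=0.2222>−1
Confirm numerically:
  x=-2.094: |R|=0.31541 <1
  x=-1.943: |R|=0.27047 <1
  x=-1.693: |R|=0.22829 <1
  x=-1.371: |R|=0.23317 <1
  x=-3.685: |R|=1.67975 >1
  x=-3.360: |R|=1.26880 >1
Interval (-3.1111, 0).

(-3.1111,0); λ=-4 ⇒ h* = (28/9)/4 = 0.7778.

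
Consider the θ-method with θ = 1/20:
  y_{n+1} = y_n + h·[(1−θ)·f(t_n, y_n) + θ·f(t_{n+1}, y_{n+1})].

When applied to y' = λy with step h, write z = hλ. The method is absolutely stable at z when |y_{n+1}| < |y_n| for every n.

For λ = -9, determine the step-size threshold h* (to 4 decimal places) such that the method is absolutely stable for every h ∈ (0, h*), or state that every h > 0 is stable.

Test eqn y'=λy, z=hλ:
  y_{n+1} = y_n + z·[19/20·y_n + 1/20·y_{n+1}] ⇒ (1 − 1/20z)y_{n+1} = (1 + 19/20z)y_n
  R(z) = (1 + 19/20z)/(1 − 1/20z).

Solve |R(x)|<1 on ℝ⁻.
x=-0.46: |R|=0.5503
R=−1: 1+19/20x = −1+1/20x ⇒ -9/10x=2 ⇒ x=2/(-9/10)=-2.2222
Confirm numerically:
  x=-1.548: |R|=0.43679 <1
  x=-1.533: |R|=0.42386 <1
  x=-1.521: |R|=0.41350 <1
  x=-1.490: |R|=0.38669 <1
  x=-2.400: |R|=1.14286 >1
  x=-2.250: |R|=1.02247 >1
Stable set (-2.2222, 0).

(-2.2222,0); λ=-9 ⇒ h* = (20/9)/9 = 0.2469.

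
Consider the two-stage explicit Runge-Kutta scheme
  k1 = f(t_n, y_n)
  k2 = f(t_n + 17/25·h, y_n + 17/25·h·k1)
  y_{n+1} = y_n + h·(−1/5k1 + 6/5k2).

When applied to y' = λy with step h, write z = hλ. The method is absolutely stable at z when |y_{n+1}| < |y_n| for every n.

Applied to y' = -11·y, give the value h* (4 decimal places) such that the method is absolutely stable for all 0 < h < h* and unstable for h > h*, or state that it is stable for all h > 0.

Set f=λy, z=hλ:
  k1=λy_n ⇒ h·k1=z·y_n;  k2=λ(1+17/25z)y_n ⇒ h·k2=z(1+17/25z)y_n
  y_{n+1}/y_n = 1 − 1/5z + 6/5z(1+17/25z) = 1 + z + 102/125z²
  so R(z) = 1 + z + 102/125z².

Solve |R(x)|<1 on ℝ⁻.
x=-0.9: |R|=0.7610
R=1: x+102/125x²=0 ⇒ x=−125/102=-1.2255; min R=1−1/(4·102/125)=0.6936>−1
Confirm numerically:
  x=-1.032: |R|=0.83706 <1
  x=-1.019: |R|=0.82830 <1
  x=-0.993: |R|=0.81162 <1
  x=-1.794: |R|=1.83224 >1
  x=-1.730: |R|=1.71221 >1
  x=-1.353: |R|=1.14078 >1
Interval (-1.2255, 0).

(-1.2255,0); λ=-11 ⇒ h* = (125/102)/11 = 0.1114.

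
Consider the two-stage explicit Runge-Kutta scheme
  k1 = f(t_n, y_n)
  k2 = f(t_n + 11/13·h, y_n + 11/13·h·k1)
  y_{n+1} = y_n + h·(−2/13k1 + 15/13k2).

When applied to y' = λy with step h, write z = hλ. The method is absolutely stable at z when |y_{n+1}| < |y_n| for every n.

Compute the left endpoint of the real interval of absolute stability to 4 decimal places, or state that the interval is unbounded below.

On y'=λy, z=hλ:
  k1=λy_n ⇒ h·k1=z·y_n;  k2=λ(1+11/13z)y_n ⇒ h·k2=z(1+11/13z)y_n
  y_{n+1}/y_n = 1 − 2/13z + 15/13z(1+11/13z) = 1 + z + 165/169z²
  Hence R(z) = 1 + z + 165/169z².

Boundary: |R(x)|=1, x<0.
x=-0.33: |R|=0.7763
R=1: x+165/169x²=0 ⇒ x=−169/165=-1.0242; min R=1−1/(4·165/169)=0.7439>−1
Confirm numerically:
  x=-0.975: |R|=0.95312 <1
  x=-0.475: |R|=0.74528 <1
  x=-0.446: |R|=0.74821 <1
  x=-1.120: |R|=1.10471 >1
  x=-1.090: |R|=1.06998 >1
Interval (-1.0242, 0).

z* = -1.0242.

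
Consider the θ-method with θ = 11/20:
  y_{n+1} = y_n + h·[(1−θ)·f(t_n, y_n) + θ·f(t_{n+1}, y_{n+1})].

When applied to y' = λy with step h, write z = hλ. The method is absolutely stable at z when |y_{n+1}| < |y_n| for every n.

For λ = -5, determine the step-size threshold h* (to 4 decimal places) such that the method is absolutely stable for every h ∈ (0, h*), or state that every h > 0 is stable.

Test eqn y'=λy, z=hλ:
  y_{n+1} = y_n + z·[9/20·y_n + 11/20·y_{n+1}] ⇒ (1 − 11/20z)y_{n+1} = (1 + 9/20z)y_n
  R(z) = (1 + 9/20z)/(1 − 11/20z).

Find x<0 with |R(x)|<1.
x=-1.35: |R|=0.2253
x=-2: |R|=0.0476
x=-10: |R|=0.5385
x=-100: |R|=0.7857
θ=11/20≥1/2 ⇒ |1+9/20x|<|1−11/20x| ∀x<0 ⇒ unbounded interval.

interval (−∞, 0). Any h>0 works for λ=-5.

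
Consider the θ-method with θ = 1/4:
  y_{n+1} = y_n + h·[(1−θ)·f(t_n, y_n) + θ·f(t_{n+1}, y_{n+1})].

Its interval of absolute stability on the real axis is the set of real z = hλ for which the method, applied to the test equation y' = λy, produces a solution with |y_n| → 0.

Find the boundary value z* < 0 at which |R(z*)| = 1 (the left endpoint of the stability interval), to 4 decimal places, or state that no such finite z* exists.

z* = -4.0000.

Test eqn y'=λy, z=hλ:
  y_{n+1} = y_n + z·[3/4·y_n + 1/4·y_{n+1}] ⇒ (1 − 1/4z)y_{n+1} = (1 + 3/4z)y_n
  so R(z) = (1 + 3/4z)/(1 − 1/4z).

Solve |R(x)|<1 on ℝ⁻.
x=-0.66: |R|=0.4335
R=−1: 1+3/4x = −1+1/4x ⇒ -1/2x=2 ⇒ x=2/(-1/2)=-4.0000
Confirm numerically:
  x=-3.918: |R|=0.97929 <1
  x=-2.612: |R|=0.58016 <1
  x=-2.487: |R|=0.53353 <1
  x=-4.564: |R|=1.13171 >1
  x=-4.033: |R|=1.00822 >1
So |R|<1 on (-4.0000, 0).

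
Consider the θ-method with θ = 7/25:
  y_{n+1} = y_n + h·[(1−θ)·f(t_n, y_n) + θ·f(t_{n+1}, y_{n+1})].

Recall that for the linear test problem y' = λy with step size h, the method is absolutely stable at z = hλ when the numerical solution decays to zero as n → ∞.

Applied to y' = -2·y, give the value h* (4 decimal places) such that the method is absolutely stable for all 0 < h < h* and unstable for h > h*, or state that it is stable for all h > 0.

On y'=λy, z=hλ:
  y_{n+1} = y_n + z·[18/25·y_n + 7/25·y_{n+1}] ⇒ (1 − 7/25z)y_{n+1} = (1 + 18/25z)y_n
  R(z) = (1 + 18/25z)/(1 − 7/25z).

Find x<0 with |R(x)|<1.
x=-0.64: |R|=0.4573
R=−1: 1+18/25x = −1+7/25x ⇒ -11/25x=2 ⇒ x=2/(-11/25)=-4.5455
Confirm numerically:
  x=-3.421: |R|=0.74730 <1
  x=-2.710: |R|=0.54082 <1
  x=-2.275: |R|=0.38974 <1
  x=-2.068: |R|=0.30966 <1
  x=-4.981: |R|=1.08003 >1
  x=-4.781: |R|=1.04432 >1
  x=-4.601: |R|=1.01068 >1
Stable set (-4.5455, 0).

(-4.5455,0); λ=-2 ⇒ h* = (50/11)/2 = 2.2727.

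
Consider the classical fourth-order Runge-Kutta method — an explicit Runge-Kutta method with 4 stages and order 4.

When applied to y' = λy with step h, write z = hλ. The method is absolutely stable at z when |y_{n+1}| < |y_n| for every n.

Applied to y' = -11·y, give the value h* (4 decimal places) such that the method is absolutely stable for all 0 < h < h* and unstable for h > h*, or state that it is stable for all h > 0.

(-2.7853,0); λ=-11 ⇒ h* = 0.2532.

With y'=λy (z=hλ):
  order 4, 4-stage ⇒ R(z)=1+z+z^2/2+z^3/6+z^4/24
  (e.g. R(-0.56)=0.57163, |R|=0.57163)

Find x<0 with |R(x)|<1.
x=-0.56: |R|=0.5716
|R(-1.99)|=0.3300 |R(-1.73)|=0.2767 |R(-1.07)|=0.3529
Bisect:
  x_lo=-3.3689 |R|=2.3004  x_hi=-0.0552 |R|=0.9463
  mid=-1.71205 |R|=0.27511 →hi
  mid=-2.54048 |R|=0.68942 →hi
  mid=-2.95469 |R|=1.28691 →lo
  mid=-2.74758 |R|=0.94462 →hi
  mid=-2.85114 |R|=1.10389 →lo
  mid=-2.79936 |R|=1.02141 →lo
  mid=-2.77347 |R|=0.98232 →hi
  mid=-2.78641 |R|=1.00169 →lo
  mid=-2.77994 |R|=0.99196 →hi
  ...
  [-2.78540,-2.78520] ⇒ x*=-2.7853
Interval (-2.7853, 0).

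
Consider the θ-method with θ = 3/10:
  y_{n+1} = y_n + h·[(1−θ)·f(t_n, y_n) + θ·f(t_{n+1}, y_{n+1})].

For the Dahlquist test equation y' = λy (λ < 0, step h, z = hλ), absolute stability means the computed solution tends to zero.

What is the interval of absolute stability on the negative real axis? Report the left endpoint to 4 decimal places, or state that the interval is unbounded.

On y'=λy, z=hλ:
  y_{n+1} = y_n + z·[7/10·y_n + 3/10·y_{n+1}] ⇒ (1 − 3/10z)y_{n+1} = (1 + 7/10z)y_n
  R(z) = (1 + 7/10z)/(1 − 3/10z).

Boundary: |R(x)|=1, x<0.
x=-0.6: |R|=0.4915
R=−1: 1+7/10x = −1+3/10x ⇒ -2/5x=2 ⇒ x=2/(-2/5)=-5.0000
Confirm numerically:
  x=-3.740: |R|=0.76249 <1
  x=-3.610: |R|=0.73308 <1
  x=-3.479: |R|=0.70230 <1
  x=-3.288: |R|=0.65526 <1
  x=-5.517: |R|=1.07789 >1
  x=-5.287: |R|=1.04439 >1
  x=-5.264: |R|=1.04094 >1
So |R|<1 on (-5.0000, 0).

z∈(-5.0000,0).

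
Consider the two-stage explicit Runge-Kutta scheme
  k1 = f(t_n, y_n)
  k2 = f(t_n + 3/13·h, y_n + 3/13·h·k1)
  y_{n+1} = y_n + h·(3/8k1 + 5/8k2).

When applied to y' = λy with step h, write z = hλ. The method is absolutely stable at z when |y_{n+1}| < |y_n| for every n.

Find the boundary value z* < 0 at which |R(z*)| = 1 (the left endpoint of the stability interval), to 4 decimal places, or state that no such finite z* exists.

Set f=λy, z=hλ:
  k1=λy_n ⇒ h·k1=z·y_n;  k2=λ(1+3/13z)y_n ⇒ h·k2=z(1+3/13z)y_n
  y_{n+1}/y_n = 1 + 3/8z + 5/8z(1+3/13z) = 1 + z + 15/104z²
  R(z) = 1 + z + 15/104z².

Need |R(x)|<1, x<0.
x=-1.41: |R|=0.1233
R=1: x+15/104x²=0 ⇒ x=−104/15=-6.9333; min R=1−1/(4·15/104)=-0.7333>−1
Confirm numerically:
  x=-5.233: |R|=0.28334 <1
  x=-3.085: |R|=0.71232 <1
  x=-2.882: |R|=0.68403 <1
  x=-7.426: |R|=1.52767 >1
  x=-7.254: |R|=1.33550 >1
  x=-7.035: |R|=1.10316 >1
Interval (-6.9333, 0).

z* = -6.9333.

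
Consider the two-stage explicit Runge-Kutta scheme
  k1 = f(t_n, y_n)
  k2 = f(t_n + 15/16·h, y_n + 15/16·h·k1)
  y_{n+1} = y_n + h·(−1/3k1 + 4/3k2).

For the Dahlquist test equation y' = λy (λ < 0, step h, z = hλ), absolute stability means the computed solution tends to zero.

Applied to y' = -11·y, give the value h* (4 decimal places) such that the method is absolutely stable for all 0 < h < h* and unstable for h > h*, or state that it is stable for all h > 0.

Test eqn y'=λy, z=hλ:
  k1=λy_n ⇒ h·k1=z·y_n;  k2=λ(1+15/16z)y_n ⇒ h·k2=z(1+15/16z)y_n
  y_{n+1}/y_n = 1 − 1/3z + 4/3z(1+15/16z) = 1 + z + 5/4z²
  ⇒ R(z) = 1 + z + 5/4z².

Find x<0 with |R(x)|<1.
x=-0.61: |R|=0.8551
R=1: x+5/4x²=0 ⇒ x=−4/5=-0.8000; min R=1−1/(4·5/4)=0.8000>−1
Confirm numerically:
  x=-0.699: |R|=0.91175 <1
  x=-0.695: |R|=0.90878 <1
  x=-0.360: |R|=0.80200 <1
  x=-1.300: |R|=1.81250 >1
  x=-1.186: |R|=1.57224 >1
Stable set (-0.8000, 0).

(-0.8000,0); λ=-11 ⇒ h* = (4/5)/11 = 0.0727.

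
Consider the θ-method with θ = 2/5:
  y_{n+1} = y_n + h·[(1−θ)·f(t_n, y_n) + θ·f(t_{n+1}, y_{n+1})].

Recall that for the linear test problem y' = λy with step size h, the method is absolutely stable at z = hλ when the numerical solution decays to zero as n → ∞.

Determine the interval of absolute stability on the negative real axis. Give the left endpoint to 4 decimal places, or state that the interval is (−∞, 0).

On y'=λy, z=hλ:
  y_{n+1} = y_n + z·[3/5·y_n + 2/5·y_{n+1}] ⇒ (1 − 2/5z)y_{n+1} = (1 + 3/5z)y_n
  R(z) = (1 + 3/5z)/(1 − 2/5z).

Need |R(x)|<1, x<0.
x=-1.17: |R|=0.2030
R=−1: 1+3/5x = −1+2/5x ⇒ -1/5x=2 ⇒ x=2/(-1/5)=-10.0000
Confirm numerically:
  x=-8.806: |R|=0.94720 <1
  x=-8.419: |R|=0.92760 <1
  x=-6.461: |R|=0.80253 <1
  x=-10.572: |R|=1.02188 >1
  x=-10.171: |R|=1.00675 >1
So |R|<1 on (-10.0000, 0).

(-10.0000, 0).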